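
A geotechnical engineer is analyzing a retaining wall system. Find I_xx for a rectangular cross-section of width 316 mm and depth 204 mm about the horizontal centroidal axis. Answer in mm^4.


I = b * h^3 / 12
= 316 * 204^3 / 12
= 316 * 8489664 / 12
= 223561152.0 mm^4

223561152.0 mm^4


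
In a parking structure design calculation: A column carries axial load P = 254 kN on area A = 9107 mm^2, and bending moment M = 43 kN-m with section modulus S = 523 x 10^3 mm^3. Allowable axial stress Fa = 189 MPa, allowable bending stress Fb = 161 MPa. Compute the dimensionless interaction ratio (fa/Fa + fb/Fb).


f_a = P / A = 254000.0 / 9107 = 27.8906 MPa
f_b = M / S = 43000000.0 / 523000.0 = 82.218 MPa
Ratio = f_a / Fa + f_b / Fb
= 27.8906 / 189 + 82.218 / 161
= 0.6582 (dimensionless)

0.6582 (dimensionless)


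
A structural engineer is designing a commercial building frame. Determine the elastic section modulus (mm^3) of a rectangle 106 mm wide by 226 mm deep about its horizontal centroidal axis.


S = b * h^2 / 6
= 106 * 226^2 / 6
= 106 * 51076 / 6
= 902342.67 mm^3

902342.67 mm^3


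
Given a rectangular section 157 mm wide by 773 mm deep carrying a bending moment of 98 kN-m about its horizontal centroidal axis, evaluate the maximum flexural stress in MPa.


I = b * h^3 / 12 = 157 * 773^3 / 12 = 6043059747.42 mm^4
y = h / 2 = 773 / 2 = 386.5 mm
M = 98 kN-m = 98000000.0 N-mm
sigma = M * y / I = 98000000.0 * 386.5 / 6043059747.42
= 6.27 MPa

6.27 MPa


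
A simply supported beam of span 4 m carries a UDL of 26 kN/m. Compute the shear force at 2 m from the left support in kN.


R_A = w * L / 2 = 26 * 4 / 2 = 52.0 kN
V(x) = R_A - w * x = 52.0 - 26 * 2
= 0.0 kN

0.0 kN


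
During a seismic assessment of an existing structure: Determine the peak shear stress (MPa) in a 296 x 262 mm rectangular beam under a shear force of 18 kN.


A = b * h = 296 * 262 = 77552 mm^2
V = 18 kN = 18000.0 N
tau_max = 1.5 * V / A = 1.5 * 18000.0 / 77552
= 0.3482 MPa

0.3482 MPa


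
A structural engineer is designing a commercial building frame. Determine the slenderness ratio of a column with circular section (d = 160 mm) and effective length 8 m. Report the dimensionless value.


Radius of gyration r = d / 4 = 160 / 4 = 40.0 mm
L_eff = 8000.0 mm
Slenderness ratio = L / r = 8000.0 / 40.0 = 200.0 (dimensionless)

200.0 (dimensionless)


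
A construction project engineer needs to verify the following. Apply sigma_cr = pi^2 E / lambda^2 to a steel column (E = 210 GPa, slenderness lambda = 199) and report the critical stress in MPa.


sigma_cr = pi^2 * E / lambda^2
= 9.8696 * 210000.0 / 199^2
= 9.8696 * 210000.0 / 39601
= 52.3375 MPa

52.3375 MPa


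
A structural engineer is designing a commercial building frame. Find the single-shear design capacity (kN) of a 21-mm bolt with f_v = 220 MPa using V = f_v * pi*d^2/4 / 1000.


A = pi * d^2 / 4 = pi * 21^2 / 4 = 346.3606 mm^2
V = f_v * A / 1000 = 220 * 346.3606 / 1000
= 76.1993 kN

76.1993 kN


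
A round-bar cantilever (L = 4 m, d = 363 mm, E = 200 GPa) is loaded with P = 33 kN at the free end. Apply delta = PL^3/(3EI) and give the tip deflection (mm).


I = pi * d^4 / 64 = pi * 363^4 / 64 = 852307674.19 mm^4
L = 4000.0 mm, P = 33000.0 N, E = 200000.0 MPa
delta = P * L^3 / (3 * E * I)
= 33000.0 * 4000.0^3 / (3 * 200000.0 * 852307674.19)
= 4.13 mm

4.13 mm


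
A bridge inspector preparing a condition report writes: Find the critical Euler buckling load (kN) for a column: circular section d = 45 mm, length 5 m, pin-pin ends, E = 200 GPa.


I = pi * d^4 / 64 = 201288.96 mm^4
L = 5000.0 mm
P_cr = pi^2 * E * I / L^2
= 9.8696 * 200000.0 * 201288.96 / 5000.0^2
= 15893.14 N = 15.8931 kN

15.8931 kN


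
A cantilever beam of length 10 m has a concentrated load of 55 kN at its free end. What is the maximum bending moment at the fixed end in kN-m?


For a cantilever with a point load at the free end:
M_max = P * L = 55 * 10 = 550 kN-m

550 kN-m


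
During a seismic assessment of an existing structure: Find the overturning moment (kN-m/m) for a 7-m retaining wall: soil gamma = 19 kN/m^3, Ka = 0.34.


Pa = 0.5 * Ka * gamma * H^2
= 0.5 * 0.34 * 19 * 7^2
= 158.27 kN/m
Arm = H / 3 = 7 / 3 = 2.3333 m
Mo = Pa * arm = Pa * H / 3 = 158.27 * 7 / 3 = 369.2967 kN-m/m

369.2967 kN-m/m


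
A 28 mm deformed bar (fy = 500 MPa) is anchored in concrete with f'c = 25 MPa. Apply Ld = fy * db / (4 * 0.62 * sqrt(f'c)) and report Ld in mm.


Ld = (fy * db) / (4 * 0.62 * sqrt(f'c))
= (500 * 28) / (4 * 0.62 * sqrt(25))
= 14000 / 12.4
= 1129.03 mm

1129.03 mm


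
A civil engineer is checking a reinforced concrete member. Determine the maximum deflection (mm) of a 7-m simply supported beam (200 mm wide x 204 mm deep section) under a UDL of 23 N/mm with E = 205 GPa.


I = 200 * 204^3 / 12 = 141494400.0 mm^4
L = 7000.0 mm, w = 23 N/mm, E = 205000.0 MPa
delta = 5 * w * L^4 / (384 * E * I)
= 5 * 23 * 7000.0^4 / (384 * 205000.0 * 141494400.0)
= 24.7894 mm

24.7894 mm


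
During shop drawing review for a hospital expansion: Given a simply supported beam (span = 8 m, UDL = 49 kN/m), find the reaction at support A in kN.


Total load = w * L = 49 * 8 = 392 kN
By symmetry, each reaction R = total / 2 = 392 / 2 = 196.0 kN

196.0 kN


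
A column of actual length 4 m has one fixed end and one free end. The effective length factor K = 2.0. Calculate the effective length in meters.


L_eff = K * L
= 2.0 * 4
= 8.0 m

8.0 m


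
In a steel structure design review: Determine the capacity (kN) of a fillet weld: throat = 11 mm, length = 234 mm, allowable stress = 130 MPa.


Strength = throat * length * allowable stress
= 11 * 234 * 130 N
= 334620 N
= 334.62 kN

334.62 kN


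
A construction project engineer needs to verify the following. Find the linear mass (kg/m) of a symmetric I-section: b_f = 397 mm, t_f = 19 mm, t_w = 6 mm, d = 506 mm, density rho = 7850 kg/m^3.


A_flanges = 2 * 397 * 19 = 15086 mm^2
A_web = (506 - 2 * 19) * 6 = 2808 mm^2
A_total = 15086 + 2808 = 17894 mm^2 = 0.017894 m^2
Weight = rho * A = 7850 * 0.017894 = 140.4679 kg/m

140.4679 kg/m


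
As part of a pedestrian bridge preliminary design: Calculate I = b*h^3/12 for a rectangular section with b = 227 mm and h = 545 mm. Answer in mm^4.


I = b * h^3 / 12
= 227 * 545^3 / 12
= 227 * 161878625 / 12
= 3062203989.58 mm^4

3062203989.58 mm^4


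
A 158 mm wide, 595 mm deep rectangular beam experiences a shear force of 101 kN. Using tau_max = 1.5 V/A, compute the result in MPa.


A = b * h = 158 * 595 = 94010 mm^2
V = 101 kN = 101000.0 N
tau_max = 1.5 * V / A = 1.5 * 101000.0 / 94010
= 1.6115 MPa

1.6115 MPa


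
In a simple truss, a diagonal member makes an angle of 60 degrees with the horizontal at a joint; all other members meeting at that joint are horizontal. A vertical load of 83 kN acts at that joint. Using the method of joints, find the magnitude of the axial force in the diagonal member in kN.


At the joint, only the diagonal has a vertical component, so vertical equilibrium gives:
F * sin(60) = 83
F = 83 / sin(60)
= 83 / 0.866025
= 95.84 kN

95.84 kN


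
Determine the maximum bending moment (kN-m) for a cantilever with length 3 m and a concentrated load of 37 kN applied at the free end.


For a cantilever with a point load at the free end:
M_max = P * L = 37 * 3 = 111 kN-m

111 kN-m


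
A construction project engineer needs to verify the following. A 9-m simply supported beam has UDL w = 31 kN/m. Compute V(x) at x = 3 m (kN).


R_A = w * L / 2 = 31 * 9 / 2 = 139.5 kN
V(x) = R_A - w * x = 139.5 - 31 * 3
= 46.5 kN

46.5 kN


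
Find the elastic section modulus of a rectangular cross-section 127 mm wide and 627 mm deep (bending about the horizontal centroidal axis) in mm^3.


S = b * h^2 / 6
= 127 * 627^2 / 6
= 127 * 393129 / 6
= 8321230.5 mm^3

8321230.5 mm^3


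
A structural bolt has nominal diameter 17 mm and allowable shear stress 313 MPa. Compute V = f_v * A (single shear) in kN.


A = pi * d^2 / 4 = pi * 17^2 / 4 = 226.9801 mm^2
V = f_v * A / 1000 = 313 * 226.9801 / 1000
= 71.0448 kN

71.0448 kN


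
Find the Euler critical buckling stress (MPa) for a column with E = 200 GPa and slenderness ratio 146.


sigma_cr = pi^2 * E / lambda^2
= 9.8696 * 200000.0 / 146^2
= 9.8696 * 200000.0 / 21316
= 92.6028 MPa

92.6028 MPa


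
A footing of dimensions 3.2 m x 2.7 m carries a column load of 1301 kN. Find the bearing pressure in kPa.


A = 3.2 * 2.7 = 8.64 m^2
q = P / A = 1301 / 8.64
= 150.5787 kPa

150.5787 kPa


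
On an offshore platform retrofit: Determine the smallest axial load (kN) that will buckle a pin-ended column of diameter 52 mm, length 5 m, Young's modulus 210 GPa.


I = pi * d^4 / 64 = 358908.11 mm^4
L = 5000.0 mm
P_cr = pi^2 * E * I / L^2
= 9.8696 * 210000.0 * 358908.11 / 5000.0^2
= 29755.16 N = 29.7552 kN

29.7552 kN


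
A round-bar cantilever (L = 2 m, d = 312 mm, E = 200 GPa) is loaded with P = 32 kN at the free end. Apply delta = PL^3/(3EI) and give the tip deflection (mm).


I = pi * d^4 / 64 = pi * 312^4 / 64 = 465144912.01 mm^4
L = 2000.0 mm, P = 32000.0 N, E = 200000.0 MPa
delta = P * L^3 / (3 * E * I)
= 32000.0 * 2000.0^3 / (3 * 200000.0 * 465144912.01)
= 0.9173 mm

0.9173 mm


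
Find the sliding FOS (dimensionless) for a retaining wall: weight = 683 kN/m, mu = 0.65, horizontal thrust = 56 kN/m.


Resisting force = mu * W = 0.65 * 683 = 443.95 kN/m
FOS = Resisting / Driving = 443.95 / 56
= 7.9277 (dimensionless)

7.9277 (dimensionless)


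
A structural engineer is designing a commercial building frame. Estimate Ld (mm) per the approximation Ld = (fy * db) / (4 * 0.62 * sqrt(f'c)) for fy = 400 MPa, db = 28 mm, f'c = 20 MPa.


Ld = (fy * db) / (4 * 0.62 * sqrt(f'c))
= (400 * 28) / (4 * 0.62 * sqrt(20))
= 11200 / 11.0909
= 1009.84 mm

1009.84 mm


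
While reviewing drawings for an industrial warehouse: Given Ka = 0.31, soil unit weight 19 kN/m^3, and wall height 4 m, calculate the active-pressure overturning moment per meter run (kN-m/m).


Pa = 0.5 * Ka * gamma * H^2
= 0.5 * 0.31 * 19 * 4^2
= 47.12 kN/m
Arm = H / 3 = 4 / 3 = 1.3333 m
Mo = Pa * arm = Pa * H / 3 = 47.12 * 4 / 3 = 62.8267 kN-m/m

62.8267 kN-m/m


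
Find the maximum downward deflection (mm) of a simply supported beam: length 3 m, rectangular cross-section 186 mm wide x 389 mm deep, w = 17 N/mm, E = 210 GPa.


I = 186 * 389^3 / 12 = 912389969.5 mm^4
L = 3000.0 mm, w = 17 N/mm, E = 210000.0 MPa
delta = 5 * w * L^4 / (384 * E * I)
= 5 * 17 * 3000.0^4 / (384 * 210000.0 * 912389969.5)
= 0.0936 mm

0.0936 mm


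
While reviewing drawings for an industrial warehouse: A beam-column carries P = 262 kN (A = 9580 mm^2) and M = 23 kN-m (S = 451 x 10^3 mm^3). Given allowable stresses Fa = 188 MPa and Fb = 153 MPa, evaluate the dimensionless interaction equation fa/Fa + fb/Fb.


f_a = P / A = 262000.0 / 9580 = 27.3486 MPa
f_b = M / S = 23000000.0 / 451000.0 = 50.9978 MPa
Ratio = f_a / Fa + f_b / Fb
= 27.3486 / 188 + 50.9978 / 153
= 0.4788 (dimensionless)

0.4788 (dimensionless)


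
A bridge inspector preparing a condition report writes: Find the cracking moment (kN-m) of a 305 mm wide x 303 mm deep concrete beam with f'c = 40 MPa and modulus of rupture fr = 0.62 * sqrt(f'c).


fr = 0.62 * sqrt(40) = 0.62 * 6.3246 = 3.9212 MPa
I = 305 * 303^3 / 12 = 707044061.25 mm^4
y_t = 151.5 mm
M_cr = fr * I / y_t = 3.9212 * 707044061.25 / 151.5 N-mm
= 18.3002 kN-m

18.3002 kN-m


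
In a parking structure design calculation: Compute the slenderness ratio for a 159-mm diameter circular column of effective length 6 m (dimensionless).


Radius of gyration r = d / 4 = 159 / 4 = 39.75 mm
L_eff = 6000.0 mm
Slenderness ratio = L / r = 6000.0 / 39.75 = 150.94 (dimensionless)

150.94 (dimensionless)


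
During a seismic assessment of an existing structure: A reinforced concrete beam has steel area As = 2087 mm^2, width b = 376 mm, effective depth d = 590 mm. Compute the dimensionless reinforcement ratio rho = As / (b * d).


rho = As / (b * d)
= 2087 / (376 * 590)
= 2087 / 221840
= 0.009408 (dimensionless)

0.009408 (dimensionless)


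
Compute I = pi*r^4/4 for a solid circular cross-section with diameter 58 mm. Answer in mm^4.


r = d / 2 = 58 / 2 = 29.0 mm
I = pi * r^4 / 4 = pi * 29.0^4 / 4
= 555497.2 mm^4

555497.2 mm^4


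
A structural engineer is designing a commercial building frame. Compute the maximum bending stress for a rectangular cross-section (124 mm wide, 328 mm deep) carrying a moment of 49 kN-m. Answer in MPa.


I = b * h^3 / 12 = 124 * 328^3 / 12 = 364638037.33 mm^4
y = h / 2 = 328 / 2 = 164.0 mm
M = 49 kN-m = 49000000.0 N-mm
sigma = M * y / I = 49000000.0 * 164.0 / 364638037.33
= 22.04 MPa

22.04 MPa


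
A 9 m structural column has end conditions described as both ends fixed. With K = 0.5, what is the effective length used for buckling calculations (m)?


L_eff = K * L
= 0.5 * 9
= 4.5 m

4.5 m


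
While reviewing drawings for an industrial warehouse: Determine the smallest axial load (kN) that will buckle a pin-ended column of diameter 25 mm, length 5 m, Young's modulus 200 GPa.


I = pi * d^4 / 64 = 19174.76 mm^4
L = 5000.0 mm
P_cr = pi^2 * E * I / L^2
= 9.8696 * 200000.0 * 19174.76 / 5000.0^2
= 1513.98 N = 1.514 kN

1.514 kN


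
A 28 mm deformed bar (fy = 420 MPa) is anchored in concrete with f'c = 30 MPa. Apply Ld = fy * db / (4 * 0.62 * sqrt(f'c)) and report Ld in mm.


Ld = (fy * db) / (4 * 0.62 * sqrt(f'c))
= (420 * 28) / (4 * 0.62 * sqrt(30))
= 11760 / 13.5835
= 865.76 mm

865.76 mm


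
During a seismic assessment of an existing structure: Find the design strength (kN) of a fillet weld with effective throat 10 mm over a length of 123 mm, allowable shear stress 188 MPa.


Strength = throat * length * allowable stress
= 10 * 123 * 188 N
= 231240 N
= 231.24 kN

231.24 kN


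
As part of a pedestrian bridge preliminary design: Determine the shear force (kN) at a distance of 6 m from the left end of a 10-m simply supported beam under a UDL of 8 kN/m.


R_A = w * L / 2 = 8 * 10 / 2 = 40.0 kN
V(x) = R_A - w * x = 40.0 - 8 * 6
= -8.0 kN

-8.0 kN


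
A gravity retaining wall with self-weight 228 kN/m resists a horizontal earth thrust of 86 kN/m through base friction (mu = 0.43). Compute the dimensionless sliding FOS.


Resisting force = mu * W = 0.43 * 228 = 98.04 kN/m
FOS = Resisting / Driving = 98.04 / 86
= 1.14 (dimensionless)

1.14 (dimensionless)


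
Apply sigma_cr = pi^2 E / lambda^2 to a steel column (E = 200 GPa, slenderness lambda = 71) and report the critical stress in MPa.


sigma_cr = pi^2 * E / lambda^2
= 9.8696 * 200000.0 / 71^2
= 9.8696 * 200000.0 / 5041
= 391.5733 MPa

391.5733 MPa


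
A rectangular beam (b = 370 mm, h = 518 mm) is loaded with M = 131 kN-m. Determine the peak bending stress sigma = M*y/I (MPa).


I = b * h^3 / 12 = 370 * 518^3 / 12 = 4285581486.67 mm^4
y = h / 2 = 518 / 2 = 259.0 mm
M = 131 kN-m = 131000000.0 N-mm
sigma = M * y / I = 131000000.0 * 259.0 / 4285581486.67
= 7.92 MPa

7.92 MPa


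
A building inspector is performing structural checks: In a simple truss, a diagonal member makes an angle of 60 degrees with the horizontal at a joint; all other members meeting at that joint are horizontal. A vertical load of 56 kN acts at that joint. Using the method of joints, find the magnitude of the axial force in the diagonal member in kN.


At the joint, only the diagonal has a vertical component, so vertical equilibrium gives:
F * sin(60) = 56
F = 56 / sin(60)
= 56 / 0.866025
= 64.66 kN

64.66 kN


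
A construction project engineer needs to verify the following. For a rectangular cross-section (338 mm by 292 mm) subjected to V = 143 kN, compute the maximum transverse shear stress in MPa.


A = b * h = 338 * 292 = 98696 mm^2
V = 143 kN = 143000.0 N
tau_max = 1.5 * V / A = 1.5 * 143000.0 / 98696
= 2.1733 MPa

2.1733 MPa


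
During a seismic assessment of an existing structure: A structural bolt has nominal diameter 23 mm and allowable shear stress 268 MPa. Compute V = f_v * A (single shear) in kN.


A = pi * d^2 / 4 = pi * 23^2 / 4 = 415.4756 mm^2
V = f_v * A / 1000 = 268 * 415.4756 / 1000
= 111.3475 kN

111.3475 kN


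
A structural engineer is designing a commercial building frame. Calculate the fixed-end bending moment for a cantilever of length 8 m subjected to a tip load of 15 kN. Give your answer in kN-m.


For a cantilever with a point load at the free end:
M_max = P * L = 15 * 8 = 120 kN-m

120 kN-m


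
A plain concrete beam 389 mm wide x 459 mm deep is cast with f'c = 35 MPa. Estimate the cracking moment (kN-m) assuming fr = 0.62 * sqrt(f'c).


fr = 0.62 * sqrt(35) = 0.62 * 5.9161 = 3.668 MPa
I = 389 * 459^3 / 12 = 3134775269.25 mm^4
y_t = 229.5 mm
M_cr = fr * I / y_t = 3.668 * 3134775269.25 / 229.5 N-mm
= 50.1014 kN-m

50.1014 kN-m


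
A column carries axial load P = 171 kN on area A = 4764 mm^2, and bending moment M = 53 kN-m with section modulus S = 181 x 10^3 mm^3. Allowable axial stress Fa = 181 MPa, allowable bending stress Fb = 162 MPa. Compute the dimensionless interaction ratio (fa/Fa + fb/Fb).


f_a = P / A = 171000.0 / 4764 = 35.8942 MPa
f_b = M / S = 53000000.0 / 181000.0 = 292.8177 MPa
Ratio = f_a / Fa + f_b / Fb
= 35.8942 / 181 + 292.8177 / 162
= 2.0058 (dimensionless)

2.0058 (dimensionless)


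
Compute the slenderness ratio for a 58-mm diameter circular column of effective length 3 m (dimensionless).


Radius of gyration r = d / 4 = 58 / 4 = 14.5 mm
L_eff = 3000.0 mm
Slenderness ratio = L / r = 3000.0 / 14.5 = 206.9 (dimensionless)

206.9 (dimensionless)


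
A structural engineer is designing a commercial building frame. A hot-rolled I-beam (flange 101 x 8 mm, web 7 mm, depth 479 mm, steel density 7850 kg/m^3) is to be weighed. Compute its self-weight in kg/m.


A_flanges = 2 * 101 * 8 = 1616 mm^2
A_web = (479 - 2 * 8) * 7 = 3241 mm^2
A_total = 1616 + 3241 = 4857 mm^2 = 0.004857 m^2
Weight = rho * A = 7850 * 0.004857 = 38.1275 kg/m

38.1275 kg/m


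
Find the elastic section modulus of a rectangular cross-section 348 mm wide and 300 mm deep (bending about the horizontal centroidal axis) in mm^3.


S = b * h^2 / 6
= 348 * 300^2 / 6
= 348 * 90000 / 6
= 5220000.0 mm^3

5220000.0 mm^3


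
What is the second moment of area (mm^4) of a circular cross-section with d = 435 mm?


r = d / 2 = 435 / 2 = 217.5 mm
I = pi * r^4 / 4 = pi * 217.5^4 / 4
= 1757627854.33 mm^4

1757627854.33 mm^4


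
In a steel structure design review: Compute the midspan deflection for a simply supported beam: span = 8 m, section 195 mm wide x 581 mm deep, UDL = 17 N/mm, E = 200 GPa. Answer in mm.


I = 195 * 581^3 / 12 = 3186997791.25 mm^4
L = 8000.0 mm, w = 17 N/mm, E = 200000.0 MPa
delta = 5 * w * L^4 / (384 * E * I)
= 5 * 17 * 8000.0^4 / (384 * 200000.0 * 3186997791.25)
= 1.4224 mm

1.4224 mm


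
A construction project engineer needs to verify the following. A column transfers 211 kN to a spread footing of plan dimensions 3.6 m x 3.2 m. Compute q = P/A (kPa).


A = 3.6 * 3.2 = 11.52 m^2
q = P / A = 211 / 11.52
= 18.316 kPa

18.316 kPa


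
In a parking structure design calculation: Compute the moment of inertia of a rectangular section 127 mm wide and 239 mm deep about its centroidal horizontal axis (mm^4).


I = b * h^3 / 12
= 127 * 239^3 / 12
= 127 * 13651919 / 12
= 144482809.42 mm^4

144482809.42 mm^4


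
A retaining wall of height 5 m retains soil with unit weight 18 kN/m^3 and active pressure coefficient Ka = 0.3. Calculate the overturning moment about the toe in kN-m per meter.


Pa = 0.5 * Ka * gamma * H^2
= 0.5 * 0.3 * 18 * 5^2
= 67.5 kN/m
Arm = H / 3 = 5 / 3 = 1.6667 m
Mo = Pa * arm = Pa * H / 3 = 67.5 * 5 / 3 = 112.5 kN-m/m

112.5 kN-m/m


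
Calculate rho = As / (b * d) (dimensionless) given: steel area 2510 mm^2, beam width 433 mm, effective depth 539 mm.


rho = As / (b * d)
= 2510 / (433 * 539)
= 2510 / 233387
= 0.010755 (dimensionless)

0.010755 (dimensionless)


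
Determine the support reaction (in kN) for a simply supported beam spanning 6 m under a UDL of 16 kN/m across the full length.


Total load = w * L = 16 * 6 = 96 kN
By symmetry, each reaction R = total / 2 = 96 / 2 = 48.0 kN

48.0 kN


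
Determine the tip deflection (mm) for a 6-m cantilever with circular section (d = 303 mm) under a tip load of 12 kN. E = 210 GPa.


I = pi * d^4 / 64 = pi * 303^4 / 64 = 413752292.13 mm^4
L = 6000.0 mm, P = 12000.0 N, E = 210000.0 MPa
delta = P * L^3 / (3 * E * I)
= 12000.0 * 6000.0^3 / (3 * 210000.0 * 413752292.13)
= 9.9438 mm

9.9438 mm


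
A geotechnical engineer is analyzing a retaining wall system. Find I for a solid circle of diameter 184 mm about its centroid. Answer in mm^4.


r = d / 2 = 184 / 2 = 92.0 mm
I = pi * r^4 / 4 = pi * 92.0^4 / 4
= 56265371.51 mm^4

56265371.51 mm^4


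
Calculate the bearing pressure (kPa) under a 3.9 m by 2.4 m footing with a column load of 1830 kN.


A = 3.9 * 2.4 = 9.36 m^2
q = P / A = 1830 / 9.36
= 195.5128 kPa

195.5128 kPa


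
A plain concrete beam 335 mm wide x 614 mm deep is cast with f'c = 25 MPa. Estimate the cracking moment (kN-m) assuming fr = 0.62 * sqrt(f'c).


fr = 0.62 * sqrt(25) = 0.62 * 5.0 = 3.1 MPa
I = 335 * 614^3 / 12 = 6462025603.33 mm^4
y_t = 307.0 mm
M_cr = fr * I / y_t = 3.1 * 6462025603.33 / 307.0 N-mm
= 65.2517 kN-m

65.2517 kN-m


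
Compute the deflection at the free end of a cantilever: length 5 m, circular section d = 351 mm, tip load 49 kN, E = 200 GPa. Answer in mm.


I = pi * d^4 / 64 = pi * 351^4 / 64 = 745072208.91 mm^4
L = 5000.0 mm, P = 49000.0 N, E = 200000.0 MPa
delta = P * L^3 / (3 * E * I)
= 49000.0 * 5000.0^3 / (3 * 200000.0 * 745072208.91)
= 13.7011 mm

13.7011 mm


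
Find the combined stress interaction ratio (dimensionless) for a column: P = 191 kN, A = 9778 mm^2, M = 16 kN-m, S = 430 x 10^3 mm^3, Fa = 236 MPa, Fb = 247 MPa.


f_a = P / A = 191000.0 / 9778 = 19.5336 MPa
f_b = M / S = 16000000.0 / 430000.0 = 37.2093 MPa
Ratio = f_a / Fa + f_b / Fb
= 19.5336 / 236 + 37.2093 / 247
= 0.2334 (dimensionless)

0.2334 (dimensionless)


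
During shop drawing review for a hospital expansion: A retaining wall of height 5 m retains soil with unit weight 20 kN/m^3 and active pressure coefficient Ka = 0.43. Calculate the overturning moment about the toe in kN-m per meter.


Pa = 0.5 * Ka * gamma * H^2
= 0.5 * 0.43 * 20 * 5^2
= 107.5 kN/m
Arm = H / 3 = 5 / 3 = 1.6667 m
Mo = Pa * arm = Pa * H / 3 = 107.5 * 5 / 3 = 179.1667 kN-m/m

179.1667 kN-m/m


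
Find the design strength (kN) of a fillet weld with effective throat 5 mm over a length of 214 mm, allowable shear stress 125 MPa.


Strength = throat * length * allowable stress
= 5 * 214 * 125 N
= 133750 N
= 133.75 kN

133.75 kN


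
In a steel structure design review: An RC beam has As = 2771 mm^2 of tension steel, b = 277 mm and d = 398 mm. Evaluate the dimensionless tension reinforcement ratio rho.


rho = As / (b * d)
= 2771 / (277 * 398)
= 2771 / 110246
= 0.025135 (dimensionless)

0.025135 (dimensionless)


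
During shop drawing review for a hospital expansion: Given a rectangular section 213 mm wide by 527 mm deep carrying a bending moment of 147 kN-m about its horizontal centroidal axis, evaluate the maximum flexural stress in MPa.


I = b * h^3 / 12 = 213 * 527^3 / 12 = 2597946498.25 mm^4
y = h / 2 = 527 / 2 = 263.5 mm
M = 147 kN-m = 147000000.0 N-mm
sigma = M * y / I = 147000000.0 * 263.5 / 2597946498.25
= 14.91 MPa

14.91 MPa


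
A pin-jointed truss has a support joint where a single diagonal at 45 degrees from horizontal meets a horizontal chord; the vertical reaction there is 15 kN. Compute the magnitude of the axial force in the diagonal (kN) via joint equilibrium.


At the joint, only the diagonal has a vertical component, so vertical equilibrium gives:
F * sin(45) = 15
F = 15 / sin(45)
= 15 / 0.707107
= 21.21 kN

21.21 kN


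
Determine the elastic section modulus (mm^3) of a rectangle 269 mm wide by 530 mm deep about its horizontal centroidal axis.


S = b * h^2 / 6
= 269 * 530^2 / 6
= 269 * 280900 / 6
= 12593683.33 mm^3

12593683.33 mm^3


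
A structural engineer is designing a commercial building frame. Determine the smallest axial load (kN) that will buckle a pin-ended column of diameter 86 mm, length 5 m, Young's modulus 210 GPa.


I = pi * d^4 / 64 = 2685120.03 mm^4
L = 5000.0 mm
P_cr = pi^2 * E * I / L^2
= 9.8696 * 210000.0 * 2685120.03 / 5000.0^2
= 222609.01 N = 222.609 kN

222.609 kN


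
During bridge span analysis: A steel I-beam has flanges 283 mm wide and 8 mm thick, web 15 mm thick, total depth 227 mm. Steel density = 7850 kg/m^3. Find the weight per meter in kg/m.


A_flanges = 2 * 283 * 8 = 4528 mm^2
A_web = (227 - 2 * 8) * 15 = 3165 mm^2
A_total = 4528 + 3165 = 7693 mm^2 = 0.007693 m^2
Weight = rho * A = 7850 * 0.007693 = 60.3901 kg/m

60.3901 kg/m


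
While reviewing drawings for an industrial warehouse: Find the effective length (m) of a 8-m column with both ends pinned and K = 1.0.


L_eff = K * L
= 1.0 * 8
= 8.0 m

8.0 m


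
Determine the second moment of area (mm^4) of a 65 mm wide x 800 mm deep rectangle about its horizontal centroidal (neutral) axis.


I = b * h^3 / 12
= 65 * 800^3 / 12
= 65 * 512000000 / 12
= 2773333333.33 mm^4

2773333333.33 mm^4


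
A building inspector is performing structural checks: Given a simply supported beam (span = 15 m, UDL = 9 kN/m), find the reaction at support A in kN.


Total load = w * L = 9 * 15 = 135 kN
By symmetry, each reaction R = total / 2 = 135 / 2 = 67.5 kN

67.5 kN


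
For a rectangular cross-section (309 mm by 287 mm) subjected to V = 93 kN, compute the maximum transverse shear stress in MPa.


A = b * h = 309 * 287 = 88683 mm^2
V = 93 kN = 93000.0 N
tau_max = 1.5 * V / A = 1.5 * 93000.0 / 88683
= 1.573 MPa

1.573 MPa


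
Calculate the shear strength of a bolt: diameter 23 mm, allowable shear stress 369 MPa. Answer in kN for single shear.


A = pi * d^2 / 4 = pi * 23^2 / 4 = 415.4756 mm^2
V = f_v * A / 1000 = 369 * 415.4756 / 1000
= 153.3105 kN

153.3105 kN


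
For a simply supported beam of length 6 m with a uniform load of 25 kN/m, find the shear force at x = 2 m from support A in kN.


R_A = w * L / 2 = 25 * 6 / 2 = 75.0 kN
V(x) = R_A - w * x = 75.0 - 25 * 2
= 25.0 kN

25.0 kN


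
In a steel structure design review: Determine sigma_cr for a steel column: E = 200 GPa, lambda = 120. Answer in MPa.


sigma_cr = pi^2 * E / lambda^2
= 9.8696 * 200000.0 / 120^2
= 9.8696 * 200000.0 / 14400
= 137.0778 MPa

137.0778 MPa


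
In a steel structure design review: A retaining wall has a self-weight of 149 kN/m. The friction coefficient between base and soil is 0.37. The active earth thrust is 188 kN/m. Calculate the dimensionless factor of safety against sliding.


Resisting force = mu * W = 0.37 * 149 = 55.13 kN/m
FOS = Resisting / Driving = 55.13 / 188
= 0.2932 (dimensionless)

0.2932 (dimensionless)


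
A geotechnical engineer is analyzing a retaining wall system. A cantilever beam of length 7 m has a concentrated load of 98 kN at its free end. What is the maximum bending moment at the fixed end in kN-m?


For a cantilever with a point load at the free end:
M_max = P * L = 98 * 7 = 686 kN-m

686 kN-m


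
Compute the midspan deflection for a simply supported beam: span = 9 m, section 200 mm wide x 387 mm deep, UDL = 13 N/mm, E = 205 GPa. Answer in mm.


I = 200 * 387^3 / 12 = 966010050.0 mm^4
L = 9000.0 mm, w = 13 N/mm, E = 205000.0 MPa
delta = 5 * w * L^4 / (384 * E * I)
= 5 * 13 * 9000.0^4 / (384 * 205000.0 * 966010050.0)
= 5.6081 mm

5.6081 mm


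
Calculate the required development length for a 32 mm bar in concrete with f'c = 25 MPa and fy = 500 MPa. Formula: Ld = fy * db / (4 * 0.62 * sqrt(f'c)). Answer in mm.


Ld = (fy * db) / (4 * 0.62 * sqrt(f'c))
= (500 * 32) / (4 * 0.62 * sqrt(25))
= 16000 / 12.4
= 1290.32 mm

1290.32 mm


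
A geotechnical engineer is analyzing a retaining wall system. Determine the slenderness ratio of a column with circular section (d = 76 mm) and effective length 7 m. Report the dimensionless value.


Radius of gyration r = d / 4 = 76 / 4 = 19.0 mm
L_eff = 7000.0 mm
Slenderness ratio = L / r = 7000.0 / 19.0 = 368.42 (dimensionless)

368.42 (dimensionless)


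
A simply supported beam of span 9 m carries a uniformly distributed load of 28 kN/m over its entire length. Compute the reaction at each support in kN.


Total load = w * L = 28 * 9 = 252 kN
By symmetry, each reaction R = total / 2 = 252 / 2 = 126.0 kN

126.0 kN


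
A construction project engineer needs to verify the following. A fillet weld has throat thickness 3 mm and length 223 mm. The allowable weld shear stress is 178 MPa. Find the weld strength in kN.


Strength = throat * length * allowable stress
= 3 * 223 * 178 N
= 119082 N
= 119.08 kN

119.08 kN


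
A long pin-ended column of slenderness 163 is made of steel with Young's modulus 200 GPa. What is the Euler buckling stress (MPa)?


sigma_cr = pi^2 * E / lambda^2
= 9.8696 * 200000.0 / 163^2
= 9.8696 * 200000.0 / 26569
= 74.2941 MPa

74.2941 MPa


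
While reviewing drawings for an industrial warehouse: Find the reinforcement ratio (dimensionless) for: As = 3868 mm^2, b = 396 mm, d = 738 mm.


rho = As / (b * d)
= 3868 / (396 * 738)
= 3868 / 292248
= 0.013235 (dimensionless)

0.013235 (dimensionless)


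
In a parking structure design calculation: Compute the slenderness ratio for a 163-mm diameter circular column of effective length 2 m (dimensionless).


Radius of gyration r = d / 4 = 163 / 4 = 40.75 mm
L_eff = 2000.0 mm
Slenderness ratio = L / r = 2000.0 / 40.75 = 49.08 (dimensionless)

49.08 (dimensionless)


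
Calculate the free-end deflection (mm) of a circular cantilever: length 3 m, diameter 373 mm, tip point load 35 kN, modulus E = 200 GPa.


I = pi * d^4 / 64 = pi * 373^4 / 64 = 950178558.36 mm^4
L = 3000.0 mm, P = 35000.0 N, E = 200000.0 MPa
delta = P * L^3 / (3 * E * I)
= 35000.0 * 3000.0^3 / (3 * 200000.0 * 950178558.36)
= 1.6576 mm

1.6576 mm


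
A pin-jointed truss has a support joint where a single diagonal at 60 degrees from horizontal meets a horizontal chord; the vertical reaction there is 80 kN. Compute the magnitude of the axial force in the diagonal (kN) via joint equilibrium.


At the joint, only the diagonal has a vertical component, so vertical equilibrium gives:
F * sin(60) = 80
F = 80 / sin(60)
= 80 / 0.866025
= 92.38 kN

92.38 kN


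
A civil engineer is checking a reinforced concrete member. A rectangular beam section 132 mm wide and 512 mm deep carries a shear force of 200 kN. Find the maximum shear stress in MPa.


A = b * h = 132 * 512 = 67584 mm^2
V = 200 kN = 200000.0 N
tau_max = 1.5 * V / A = 1.5 * 200000.0 / 67584
= 4.4389 MPa

4.4389 MPa


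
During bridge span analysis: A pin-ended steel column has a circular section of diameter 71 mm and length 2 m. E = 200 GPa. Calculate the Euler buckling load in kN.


I = pi * d^4 / 64 = 1247392.97 mm^4
L = 2000.0 mm
P_cr = pi^2 * E * I / L^2
= 9.8696 * 200000.0 * 1247392.97 / 2000.0^2
= 615563.76 N = 615.5638 kN

615.5638 kN


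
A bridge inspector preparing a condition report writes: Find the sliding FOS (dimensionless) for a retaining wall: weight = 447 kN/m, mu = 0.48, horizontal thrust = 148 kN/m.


Resisting force = mu * W = 0.48 * 447 = 214.56 kN/m
FOS = Resisting / Driving = 214.56 / 148
= 1.4497 (dimensionless)

1.4497 (dimensionless)


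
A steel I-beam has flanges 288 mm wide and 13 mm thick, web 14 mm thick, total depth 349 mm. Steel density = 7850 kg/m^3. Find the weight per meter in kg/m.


A_flanges = 2 * 288 * 13 = 7488 mm^2
A_web = (349 - 2 * 13) * 14 = 4522 mm^2
A_total = 7488 + 4522 = 12010 mm^2 = 0.012010 m^2
Weight = rho * A = 7850 * 0.012010 = 94.2785 kg/m

94.2785 kg/m


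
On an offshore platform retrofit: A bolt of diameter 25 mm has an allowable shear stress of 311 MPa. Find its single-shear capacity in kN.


A = pi * d^2 / 4 = pi * 25^2 / 4 = 490.8739 mm^2
V = f_v * A / 1000 = 311 * 490.8739 / 1000
= 152.6618 kN

152.6618 kN


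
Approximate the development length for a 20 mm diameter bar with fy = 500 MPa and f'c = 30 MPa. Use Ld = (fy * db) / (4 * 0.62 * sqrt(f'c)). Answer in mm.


Ld = (fy * db) / (4 * 0.62 * sqrt(f'c))
= (500 * 20) / (4 * 0.62 * sqrt(30))
= 10000 / 13.5835
= 736.19 mm

736.19 mm


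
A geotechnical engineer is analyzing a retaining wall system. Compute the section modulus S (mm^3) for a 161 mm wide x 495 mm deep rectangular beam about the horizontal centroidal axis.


S = b * h^2 / 6
= 161 * 495^2 / 6
= 161 * 245025 / 6
= 6574837.5 mm^3

6574837.5 mm^3


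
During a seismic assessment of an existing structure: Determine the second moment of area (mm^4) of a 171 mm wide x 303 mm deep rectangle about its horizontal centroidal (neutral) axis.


I = b * h^3 / 12
= 171 * 303^3 / 12
= 171 * 27818127 / 12
= 396408309.75 mm^4

396408309.75 mm^4


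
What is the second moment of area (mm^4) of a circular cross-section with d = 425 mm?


r = d / 2 = 425 / 2 = 212.5 mm
I = pi * r^4 / 4 = pi * 212.5^4 / 4
= 1601495117.31 mm^4

1601495117.31 mm^4


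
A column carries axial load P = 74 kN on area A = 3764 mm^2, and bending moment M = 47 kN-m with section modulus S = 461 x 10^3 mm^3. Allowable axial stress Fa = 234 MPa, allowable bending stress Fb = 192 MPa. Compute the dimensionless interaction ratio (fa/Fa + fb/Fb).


f_a = P / A = 74000.0 / 3764 = 19.6599 MPa
f_b = M / S = 47000000.0 / 461000.0 = 101.9523 MPa
Ratio = f_a / Fa + f_b / Fb
= 19.6599 / 234 + 101.9523 / 192
= 0.615 (dimensionless)

0.615 (dimensionless)


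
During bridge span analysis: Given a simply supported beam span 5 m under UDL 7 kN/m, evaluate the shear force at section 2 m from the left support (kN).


R_A = w * L / 2 = 7 * 5 / 2 = 17.5 kN
V(x) = R_A - w * x = 17.5 - 7 * 2
= 3.5 kN

3.5 kN


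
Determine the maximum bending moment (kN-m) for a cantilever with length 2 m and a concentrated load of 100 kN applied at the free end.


For a cantilever with a point load at the free end:
M_max = P * L = 100 * 2 = 200 kN-m

200 kN-m


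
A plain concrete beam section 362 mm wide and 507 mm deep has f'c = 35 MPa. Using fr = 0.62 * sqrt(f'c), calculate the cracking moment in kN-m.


fr = 0.62 * sqrt(35) = 0.62 * 5.9161 = 3.668 MPa
I = 362 * 507^3 / 12 = 3931435930.5 mm^4
y_t = 253.5 mm
M_cr = fr * I / y_t = 3.668 * 3931435930.5 / 253.5 N-mm
= 56.8852 kN-m

56.8852 kN-m


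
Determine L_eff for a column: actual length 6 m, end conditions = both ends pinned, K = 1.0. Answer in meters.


L_eff = K * L
= 1.0 * 6
= 6.0 m

6.0 m


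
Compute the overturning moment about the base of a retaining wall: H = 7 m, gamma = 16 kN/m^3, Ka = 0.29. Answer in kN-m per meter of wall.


Pa = 0.5 * Ka * gamma * H^2
= 0.5 * 0.29 * 16 * 7^2
= 113.68 kN/m
Arm = H / 3 = 7 / 3 = 2.3333 m
Mo = Pa * arm = Pa * H / 3 = 113.68 * 7 / 3 = 265.2533 kN-m/m

265.2533 kN-m/m


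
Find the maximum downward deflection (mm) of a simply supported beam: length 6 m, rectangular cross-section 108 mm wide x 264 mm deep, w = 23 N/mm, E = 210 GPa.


I = 108 * 264^3 / 12 = 165597696.0 mm^4
L = 6000.0 mm, w = 23 N/mm, E = 210000.0 MPa
delta = 5 * w * L^4 / (384 * E * I)
= 5 * 23 * 6000.0^4 / (384 * 210000.0 * 165597696.0)
= 11.1609 mm

11.1609 mm


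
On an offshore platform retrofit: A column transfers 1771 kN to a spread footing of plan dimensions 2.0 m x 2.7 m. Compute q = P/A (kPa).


A = 2.0 * 2.7 = 5.4 m^2
q = P / A = 1771 / 5.4
= 327.963 kPa

327.963 kPa


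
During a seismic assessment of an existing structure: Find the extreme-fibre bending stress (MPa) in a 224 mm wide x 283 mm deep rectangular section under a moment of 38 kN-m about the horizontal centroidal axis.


I = b * h^3 / 12 = 224 * 283^3 / 12 = 423083490.67 mm^4
y = h / 2 = 283 / 2 = 141.5 mm
M = 38 kN-m = 38000000.0 N-mm
sigma = M * y / I = 38000000.0 * 141.5 / 423083490.67
= 12.71 MPa

12.71 MPa


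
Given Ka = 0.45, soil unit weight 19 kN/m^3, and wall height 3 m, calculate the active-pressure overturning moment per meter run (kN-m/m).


Pa = 0.5 * Ka * gamma * H^2
= 0.5 * 0.45 * 19 * 3^2
= 38.475 kN/m
Arm = H / 3 = 3 / 3 = 1.0 m
Mo = Pa * arm = Pa * H / 3 = 38.475 * 3 / 3 = 38.475 kN-m/m

38.475 kN-m/m


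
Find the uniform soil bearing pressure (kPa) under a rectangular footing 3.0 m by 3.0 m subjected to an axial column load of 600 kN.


A = 3.0 * 3.0 = 9.0 m^2
q = P / A = 600 / 9.0
= 66.6667 kPa

66.6667 kPa


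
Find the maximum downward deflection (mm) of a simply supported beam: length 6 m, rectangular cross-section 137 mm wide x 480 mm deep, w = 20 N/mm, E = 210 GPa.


I = 137 * 480^3 / 12 = 1262592000.0 mm^4
L = 6000.0 mm, w = 20 N/mm, E = 210000.0 MPa
delta = 5 * w * L^4 / (384 * E * I)
= 5 * 20 * 6000.0^4 / (384 * 210000.0 * 1262592000.0)
= 1.2729 mm

1.2729 mm


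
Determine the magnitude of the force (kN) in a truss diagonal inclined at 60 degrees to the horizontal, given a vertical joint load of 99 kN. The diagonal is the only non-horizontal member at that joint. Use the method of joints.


At the joint, only the diagonal has a vertical component, so vertical equilibrium gives:
F * sin(60) = 99
F = 99 / sin(60)
= 99 / 0.866025
= 114.32 kN

114.32 kN


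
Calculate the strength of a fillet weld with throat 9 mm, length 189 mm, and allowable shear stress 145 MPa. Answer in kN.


Strength = throat * length * allowable stress
= 9 * 189 * 145 N
= 246645 N
= 246.65 kN

246.65 kN


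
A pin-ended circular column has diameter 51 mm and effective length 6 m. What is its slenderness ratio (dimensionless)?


Radius of gyration r = d / 4 = 51 / 4 = 12.75 mm
L_eff = 6000.0 mm
Slenderness ratio = L / r = 6000.0 / 12.75 = 470.59 (dimensionless)

470.59 (dimensionless)


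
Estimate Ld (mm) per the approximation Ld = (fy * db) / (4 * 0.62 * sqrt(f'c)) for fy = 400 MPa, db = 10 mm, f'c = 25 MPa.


Ld = (fy * db) / (4 * 0.62 * sqrt(f'c))
= (400 * 10) / (4 * 0.62 * sqrt(25))
= 4000 / 12.4
= 322.58 mm

322.58 mm


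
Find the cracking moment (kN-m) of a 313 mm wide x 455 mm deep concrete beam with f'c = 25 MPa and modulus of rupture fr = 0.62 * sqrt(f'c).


fr = 0.62 * sqrt(25) = 0.62 * 5.0 = 3.1 MPa
I = 313 * 455^3 / 12 = 2456955447.92 mm^4
y_t = 227.5 mm
M_cr = fr * I / y_t = 3.1 * 2456955447.92 / 227.5 N-mm
= 33.4794 kN-m

33.4794 kN-m


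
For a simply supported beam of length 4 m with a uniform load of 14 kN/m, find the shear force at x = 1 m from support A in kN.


R_A = w * L / 2 = 14 * 4 / 2 = 28.0 kN
V(x) = R_A - w * x = 28.0 - 14 * 1
= 14.0 kN

14.0 kN


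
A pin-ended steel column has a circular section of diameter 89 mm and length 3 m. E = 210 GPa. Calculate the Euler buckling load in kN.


I = pi * d^4 / 64 = 3079852.55 mm^4
L = 3000.0 mm
P_cr = pi^2 * E * I / L^2
= 9.8696 * 210000.0 * 3079852.55 / 3000.0^2
= 709261.61 N = 709.2616 kN

709.2616 kN


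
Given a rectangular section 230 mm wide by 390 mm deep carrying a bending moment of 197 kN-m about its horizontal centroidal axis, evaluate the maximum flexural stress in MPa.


I = b * h^3 / 12 = 230 * 390^3 / 12 = 1136947500.0 mm^4
y = h / 2 = 390 / 2 = 195.0 mm
M = 197 kN-m = 197000000.0 N-mm
sigma = M * y / I = 197000000.0 * 195.0 / 1136947500.0
= 33.79 MPa

33.79 MPa


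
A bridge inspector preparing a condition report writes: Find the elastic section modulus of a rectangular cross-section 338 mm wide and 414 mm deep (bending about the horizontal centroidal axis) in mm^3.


S = b * h^2 / 6
= 338 * 414^2 / 6
= 338 * 171396 / 6
= 9655308.0 mm^3

9655308.0 mm^3


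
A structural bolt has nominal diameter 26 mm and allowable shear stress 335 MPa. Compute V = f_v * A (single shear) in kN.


A = pi * d^2 / 4 = pi * 26^2 / 4 = 530.9292 mm^2
V = f_v * A / 1000 = 335 * 530.9292 / 1000
= 177.8613 kN

177.8613 kN
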